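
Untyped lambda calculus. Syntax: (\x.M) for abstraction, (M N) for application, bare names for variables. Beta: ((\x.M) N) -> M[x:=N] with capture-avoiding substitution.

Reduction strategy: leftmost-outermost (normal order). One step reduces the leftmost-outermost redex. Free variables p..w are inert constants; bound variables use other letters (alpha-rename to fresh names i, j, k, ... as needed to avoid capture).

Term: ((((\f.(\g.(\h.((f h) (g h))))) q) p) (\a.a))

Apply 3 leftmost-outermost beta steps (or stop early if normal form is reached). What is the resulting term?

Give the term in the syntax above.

Step 0: ((((\f.(\g.(\h.((f h) (g h))))) q) p) (\a.a))
Step 1: (((\g.(\h.((q h) (g h)))) p) (\a.a))
Step 2: ((\h.((q h) (p h))) (\a.a))
Step 3: ((q (\a.a)) (p (\a.a)))

Answer: ((q (\a.a)) (p (\a.a)))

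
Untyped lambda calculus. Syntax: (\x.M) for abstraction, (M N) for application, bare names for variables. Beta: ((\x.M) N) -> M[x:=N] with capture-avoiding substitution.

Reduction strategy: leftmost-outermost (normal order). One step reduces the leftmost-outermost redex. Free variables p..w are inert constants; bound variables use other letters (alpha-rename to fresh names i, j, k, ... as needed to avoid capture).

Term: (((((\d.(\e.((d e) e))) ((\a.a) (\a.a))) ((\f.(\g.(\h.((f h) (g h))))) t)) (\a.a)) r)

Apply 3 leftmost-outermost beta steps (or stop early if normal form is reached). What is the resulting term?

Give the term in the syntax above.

Step 0: (((((\d.(\e.((d e) e))) ((\a.a) (\a.a))) ((\f.(\g.(\h.((f h) (g h))))) t)) (\a.a)) r)
Step 1: ((((\e.((((\a.a) (\a.a)) e) e)) ((\f.(\g.(\h.((f h) (g h))))) t)) (\a.a)) r)
Step 2: ((((((\a.a) (\a.a)) ((\f.(\g.(\h.((f h) (g h))))) t)) ((\f.(\g.(\h.((f h) (g h))))) t)) (\a.a)) r)
Step 3: (((((\a.a) ((\f.(\g.(\h.((f h) (g h))))) t)) ((\f.(\g.(\h.((f h) (g h))))) t)) (\a.a)) r)

Answer: (((((\a.a) ((\f.(\g.(\h.((f h) (g h))))) t)) ((\f.(\g.(\h.((f h) (g h))))) t)) (\a.a)) r)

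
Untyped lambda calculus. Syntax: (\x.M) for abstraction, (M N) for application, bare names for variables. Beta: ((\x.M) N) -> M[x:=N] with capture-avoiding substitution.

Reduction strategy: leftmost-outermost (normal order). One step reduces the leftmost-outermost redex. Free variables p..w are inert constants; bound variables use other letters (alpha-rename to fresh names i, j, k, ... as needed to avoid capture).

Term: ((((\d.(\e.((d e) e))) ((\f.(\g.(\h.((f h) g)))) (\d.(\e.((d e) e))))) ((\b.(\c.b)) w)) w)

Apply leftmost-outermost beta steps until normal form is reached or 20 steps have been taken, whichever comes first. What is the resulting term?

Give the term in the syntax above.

Answer: ((w (\c.w)) w)

Derivation:
Step 0: ((((\d.(\e.((d e) e))) ((\f.(\g.(\h.((f h) g)))) (\d.(\e.((d e) e))))) ((\b.(\c.b)) w)) w)
Step 1: (((\e.((((\f.(\g.(\h.((f h) g)))) (\d.(\e.((d e) e)))) e) e)) ((\b.(\c.b)) w)) w)
Step 2: (((((\f.(\g.(\h.((f h) g)))) (\d.(\e.((d e) e)))) ((\b.(\c.b)) w)) ((\b.(\c.b)) w)) w)
Step 3: ((((\g.(\h.(((\d.(\e.((d e) e))) h) g))) ((\b.(\c.b)) w)) ((\b.(\c.b)) w)) w)
Step 4: (((\h.(((\d.(\e.((d e) e))) h) ((\b.(\c.b)) w))) ((\b.(\c.b)) w)) w)
Step 5: ((((\d.(\e.((d e) e))) ((\b.(\c.b)) w)) ((\b.(\c.b)) w)) w)
Step 6: (((\e.((((\b.(\c.b)) w) e) e)) ((\b.(\c.b)) w)) w)
Step 7: (((((\b.(\c.b)) w) ((\b.(\c.b)) w)) ((\b.(\c.b)) w)) w)
Step 8: ((((\c.w) ((\b.(\c.b)) w)) ((\b.(\c.b)) w)) w)
Step 9: ((w ((\b.(\c.b)) w)) w)
Step 10: ((w (\c.w)) w)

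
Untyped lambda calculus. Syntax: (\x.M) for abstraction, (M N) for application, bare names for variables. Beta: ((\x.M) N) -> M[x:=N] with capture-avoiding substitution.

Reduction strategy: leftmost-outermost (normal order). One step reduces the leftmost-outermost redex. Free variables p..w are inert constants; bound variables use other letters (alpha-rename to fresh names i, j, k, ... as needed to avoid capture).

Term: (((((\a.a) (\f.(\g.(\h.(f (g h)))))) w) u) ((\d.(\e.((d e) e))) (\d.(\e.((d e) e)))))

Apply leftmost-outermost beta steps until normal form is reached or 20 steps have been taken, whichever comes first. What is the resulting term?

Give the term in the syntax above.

Step 0: (((((\a.a) (\f.(\g.(\h.(f (g h)))))) w) u) ((\d.(\e.((d e) e))) (\d.(\e.((d e) e)))))
Step 1: ((((\f.(\g.(\h.(f (g h))))) w) u) ((\d.(\e.((d e) e))) (\d.(\e.((d e) e)))))
Step 2: (((\g.(\h.(w (g h)))) u) ((\d.(\e.((d e) e))) (\d.(\e.((d e) e)))))
Step 3: ((\h.(w (u h))) ((\d.(\e.((d e) e))) (\d.(\e.((d e) e)))))
Step 4: (w (u ((\d.(\e.((d e) e))) (\d.(\e.((d e) e))))))
Step 5: (w (u (\e.(((\d.(\e.((d e) e))) e) e))))
Step 6: (w (u (\e.((\i.((e i) i)) e))))
Step 7: (w (u (\e.((e e) e))))

Answer: (w (u (\e.((e e) e))))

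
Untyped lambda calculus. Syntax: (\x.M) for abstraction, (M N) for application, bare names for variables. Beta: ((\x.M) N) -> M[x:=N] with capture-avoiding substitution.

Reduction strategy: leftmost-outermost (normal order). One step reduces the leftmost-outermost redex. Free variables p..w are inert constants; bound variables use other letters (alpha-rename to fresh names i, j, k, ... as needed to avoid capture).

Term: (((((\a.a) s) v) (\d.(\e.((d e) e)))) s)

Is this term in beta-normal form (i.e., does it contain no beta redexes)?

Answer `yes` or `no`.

Term: (((((\a.a) s) v) (\d.(\e.((d e) e)))) s)
Found 1 beta redex(es).

Answer: no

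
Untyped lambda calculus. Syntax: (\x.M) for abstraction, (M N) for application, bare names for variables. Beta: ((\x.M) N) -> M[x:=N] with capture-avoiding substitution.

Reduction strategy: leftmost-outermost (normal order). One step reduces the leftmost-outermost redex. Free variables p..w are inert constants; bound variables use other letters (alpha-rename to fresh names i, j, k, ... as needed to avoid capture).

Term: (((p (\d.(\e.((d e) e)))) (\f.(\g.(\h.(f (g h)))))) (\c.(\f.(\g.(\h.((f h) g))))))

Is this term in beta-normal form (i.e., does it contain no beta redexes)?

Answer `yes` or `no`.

Answer: yes

Derivation:
Term: (((p (\d.(\e.((d e) e)))) (\f.(\g.(\h.(f (g h)))))) (\c.(\f.(\g.(\h.((f h) g))))))
No beta redexes found.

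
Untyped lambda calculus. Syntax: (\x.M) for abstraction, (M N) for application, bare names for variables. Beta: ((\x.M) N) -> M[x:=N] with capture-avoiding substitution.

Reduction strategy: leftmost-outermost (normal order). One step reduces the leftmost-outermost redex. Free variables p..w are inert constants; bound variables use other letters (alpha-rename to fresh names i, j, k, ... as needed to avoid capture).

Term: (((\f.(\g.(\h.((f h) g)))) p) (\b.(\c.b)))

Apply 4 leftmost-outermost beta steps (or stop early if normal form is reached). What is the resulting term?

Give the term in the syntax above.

Step 0: (((\f.(\g.(\h.((f h) g)))) p) (\b.(\c.b)))
Step 1: ((\g.(\h.((p h) g))) (\b.(\c.b)))
Step 2: (\h.((p h) (\b.(\c.b))))
Step 3: (normal form reached)

Answer: (\h.((p h) (\b.(\c.b))))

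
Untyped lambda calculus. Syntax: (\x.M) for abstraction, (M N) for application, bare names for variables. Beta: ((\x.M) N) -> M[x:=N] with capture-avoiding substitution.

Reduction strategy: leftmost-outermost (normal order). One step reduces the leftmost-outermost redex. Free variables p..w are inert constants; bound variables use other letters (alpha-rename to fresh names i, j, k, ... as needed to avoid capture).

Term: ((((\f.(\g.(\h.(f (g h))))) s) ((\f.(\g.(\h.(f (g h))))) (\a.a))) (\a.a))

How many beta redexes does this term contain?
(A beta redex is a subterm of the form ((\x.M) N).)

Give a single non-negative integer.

Answer: 2

Derivation:
Term: ((((\f.(\g.(\h.(f (g h))))) s) ((\f.(\g.(\h.(f (g h))))) (\a.a))) (\a.a))
  Redex: ((\f.(\g.(\h.(f (g h))))) s)
  Redex: ((\f.(\g.(\h.(f (g h))))) (\a.a))
Total redexes: 2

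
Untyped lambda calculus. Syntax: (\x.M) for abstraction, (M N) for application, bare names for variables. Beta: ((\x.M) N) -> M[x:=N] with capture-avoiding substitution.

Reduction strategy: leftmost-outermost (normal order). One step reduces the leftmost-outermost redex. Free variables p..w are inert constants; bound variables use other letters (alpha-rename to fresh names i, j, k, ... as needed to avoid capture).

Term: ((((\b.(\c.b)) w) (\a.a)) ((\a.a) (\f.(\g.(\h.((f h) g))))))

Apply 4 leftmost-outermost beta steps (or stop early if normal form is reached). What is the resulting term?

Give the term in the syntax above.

Answer: (w (\f.(\g.(\h.((f h) g)))))

Derivation:
Step 0: ((((\b.(\c.b)) w) (\a.a)) ((\a.a) (\f.(\g.(\h.((f h) g))))))
Step 1: (((\c.w) (\a.a)) ((\a.a) (\f.(\g.(\h.((f h) g))))))
Step 2: (w ((\a.a) (\f.(\g.(\h.((f h) g))))))
Step 3: (w (\f.(\g.(\h.((f h) g)))))
Step 4: (normal form reached)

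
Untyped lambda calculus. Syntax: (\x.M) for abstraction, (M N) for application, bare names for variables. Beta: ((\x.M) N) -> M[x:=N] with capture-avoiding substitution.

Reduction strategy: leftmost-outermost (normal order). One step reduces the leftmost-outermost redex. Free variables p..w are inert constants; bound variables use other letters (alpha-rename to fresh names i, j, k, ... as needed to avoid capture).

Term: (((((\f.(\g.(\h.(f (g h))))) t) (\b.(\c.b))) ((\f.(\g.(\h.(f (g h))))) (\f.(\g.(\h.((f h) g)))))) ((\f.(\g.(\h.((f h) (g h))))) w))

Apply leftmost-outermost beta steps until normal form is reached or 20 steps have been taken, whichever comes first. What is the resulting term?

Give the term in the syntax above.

Step 0: (((((\f.(\g.(\h.(f (g h))))) t) (\b.(\c.b))) ((\f.(\g.(\h.(f (g h))))) (\f.(\g.(\h.((f h) g)))))) ((\f.(\g.(\h.((f h) (g h))))) w))
Step 1: ((((\g.(\h.(t (g h)))) (\b.(\c.b))) ((\f.(\g.(\h.(f (g h))))) (\f.(\g.(\h.((f h) g)))))) ((\f.(\g.(\h.((f h) (g h))))) w))
Step 2: (((\h.(t ((\b.(\c.b)) h))) ((\f.(\g.(\h.(f (g h))))) (\f.(\g.(\h.((f h) g)))))) ((\f.(\g.(\h.((f h) (g h))))) w))
Step 3: ((t ((\b.(\c.b)) ((\f.(\g.(\h.(f (g h))))) (\f.(\g.(\h.((f h) g))))))) ((\f.(\g.(\h.((f h) (g h))))) w))
Step 4: ((t (\c.((\f.(\g.(\h.(f (g h))))) (\f.(\g.(\h.((f h) g))))))) ((\f.(\g.(\h.((f h) (g h))))) w))
Step 5: ((t (\c.(\g.(\h.((\f.(\g.(\h.((f h) g)))) (g h)))))) ((\f.(\g.(\h.((f h) (g h))))) w))
Step 6: ((t (\c.(\g.(\h.(\i.(\j.(((g h) j) i))))))) ((\f.(\g.(\h.((f h) (g h))))) w))
Step 7: ((t (\c.(\g.(\h.(\i.(\j.(((g h) j) i))))))) (\g.(\h.((w h) (g h)))))

Answer: ((t (\c.(\g.(\h.(\i.(\j.(((g h) j) i))))))) (\g.(\h.((w h) (g h)))))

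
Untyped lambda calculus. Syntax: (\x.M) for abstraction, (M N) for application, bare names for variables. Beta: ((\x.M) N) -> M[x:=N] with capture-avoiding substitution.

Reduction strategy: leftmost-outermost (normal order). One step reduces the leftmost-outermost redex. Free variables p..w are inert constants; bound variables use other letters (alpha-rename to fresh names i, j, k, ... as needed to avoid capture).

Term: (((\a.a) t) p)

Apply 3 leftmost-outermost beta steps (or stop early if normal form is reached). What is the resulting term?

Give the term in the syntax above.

Answer: (t p)

Derivation:
Step 0: (((\a.a) t) p)
Step 1: (t p)
Step 2: (normal form reached)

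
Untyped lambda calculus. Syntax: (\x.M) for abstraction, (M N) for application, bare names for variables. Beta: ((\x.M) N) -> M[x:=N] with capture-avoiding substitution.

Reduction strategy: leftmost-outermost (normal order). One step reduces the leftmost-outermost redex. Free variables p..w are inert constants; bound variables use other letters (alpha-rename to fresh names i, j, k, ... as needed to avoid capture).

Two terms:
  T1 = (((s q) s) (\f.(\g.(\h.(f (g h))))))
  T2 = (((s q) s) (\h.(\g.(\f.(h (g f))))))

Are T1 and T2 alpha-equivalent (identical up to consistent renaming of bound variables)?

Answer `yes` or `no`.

Term 1: (((s q) s) (\f.(\g.(\h.(f (g h))))))
Term 2: (((s q) s) (\h.(\g.(\f.(h (g f))))))
Alpha-equivalence: compare structure up to binder renaming.
Result: True

Answer: yes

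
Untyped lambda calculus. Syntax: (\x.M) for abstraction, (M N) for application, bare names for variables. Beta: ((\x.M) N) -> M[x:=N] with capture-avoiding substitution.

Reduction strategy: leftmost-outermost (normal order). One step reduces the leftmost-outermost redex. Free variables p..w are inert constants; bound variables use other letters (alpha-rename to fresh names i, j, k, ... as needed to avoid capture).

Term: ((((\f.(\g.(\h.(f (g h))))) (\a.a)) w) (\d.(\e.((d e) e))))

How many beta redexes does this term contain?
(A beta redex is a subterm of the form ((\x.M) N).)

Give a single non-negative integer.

Answer: 1

Derivation:
Term: ((((\f.(\g.(\h.(f (g h))))) (\a.a)) w) (\d.(\e.((d e) e))))
  Redex: ((\f.(\g.(\h.(f (g h))))) (\a.a))
Total redexes: 1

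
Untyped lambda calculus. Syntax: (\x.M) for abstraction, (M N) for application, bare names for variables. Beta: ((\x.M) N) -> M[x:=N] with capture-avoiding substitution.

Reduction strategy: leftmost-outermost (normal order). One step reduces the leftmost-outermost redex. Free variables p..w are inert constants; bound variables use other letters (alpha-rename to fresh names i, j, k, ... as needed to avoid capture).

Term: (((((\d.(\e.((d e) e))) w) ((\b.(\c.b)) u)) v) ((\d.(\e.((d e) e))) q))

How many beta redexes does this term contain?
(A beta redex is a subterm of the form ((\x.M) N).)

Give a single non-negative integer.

Term: (((((\d.(\e.((d e) e))) w) ((\b.(\c.b)) u)) v) ((\d.(\e.((d e) e))) q))
  Redex: ((\d.(\e.((d e) e))) w)
  Redex: ((\b.(\c.b)) u)
  Redex: ((\d.(\e.((d e) e))) q)
Total redexes: 3

Answer: 3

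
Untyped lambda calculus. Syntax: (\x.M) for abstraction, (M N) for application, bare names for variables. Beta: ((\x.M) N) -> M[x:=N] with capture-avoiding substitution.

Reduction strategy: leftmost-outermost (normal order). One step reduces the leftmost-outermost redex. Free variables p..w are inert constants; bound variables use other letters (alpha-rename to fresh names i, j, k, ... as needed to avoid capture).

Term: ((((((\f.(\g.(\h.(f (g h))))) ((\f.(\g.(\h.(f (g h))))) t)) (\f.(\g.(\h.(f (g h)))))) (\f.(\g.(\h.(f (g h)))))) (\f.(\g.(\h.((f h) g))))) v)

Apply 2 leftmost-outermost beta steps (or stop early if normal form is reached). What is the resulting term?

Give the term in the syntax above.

Answer: ((((\h.(((\f.(\g.(\h.(f (g h))))) t) ((\f.(\g.(\h.(f (g h))))) h))) (\f.(\g.(\h.(f (g h)))))) (\f.(\g.(\h.((f h) g))))) v)

Derivation:
Step 0: ((((((\f.(\g.(\h.(f (g h))))) ((\f.(\g.(\h.(f (g h))))) t)) (\f.(\g.(\h.(f (g h)))))) (\f.(\g.(\h.(f (g h)))))) (\f.(\g.(\h.((f h) g))))) v)
Step 1: (((((\g.(\h.(((\f.(\g.(\h.(f (g h))))) t) (g h)))) (\f.(\g.(\h.(f (g h)))))) (\f.(\g.(\h.(f (g h)))))) (\f.(\g.(\h.((f h) g))))) v)
Step 2: ((((\h.(((\f.(\g.(\h.(f (g h))))) t) ((\f.(\g.(\h.(f (g h))))) h))) (\f.(\g.(\h.(f (g h)))))) (\f.(\g.(\h.((f h) g))))) v)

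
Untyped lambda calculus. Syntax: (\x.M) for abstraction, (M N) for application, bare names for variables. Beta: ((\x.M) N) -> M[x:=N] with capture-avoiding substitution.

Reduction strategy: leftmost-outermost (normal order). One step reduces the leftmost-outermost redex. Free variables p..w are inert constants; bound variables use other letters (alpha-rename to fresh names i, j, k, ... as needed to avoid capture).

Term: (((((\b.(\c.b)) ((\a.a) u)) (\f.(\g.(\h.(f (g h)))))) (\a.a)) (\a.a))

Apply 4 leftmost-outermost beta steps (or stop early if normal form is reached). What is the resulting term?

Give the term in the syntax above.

Step 0: (((((\b.(\c.b)) ((\a.a) u)) (\f.(\g.(\h.(f (g h)))))) (\a.a)) (\a.a))
Step 1: ((((\c.((\a.a) u)) (\f.(\g.(\h.(f (g h)))))) (\a.a)) (\a.a))
Step 2: ((((\a.a) u) (\a.a)) (\a.a))
Step 3: ((u (\a.a)) (\a.a))
Step 4: (normal form reached)

Answer: ((u (\a.a)) (\a.a))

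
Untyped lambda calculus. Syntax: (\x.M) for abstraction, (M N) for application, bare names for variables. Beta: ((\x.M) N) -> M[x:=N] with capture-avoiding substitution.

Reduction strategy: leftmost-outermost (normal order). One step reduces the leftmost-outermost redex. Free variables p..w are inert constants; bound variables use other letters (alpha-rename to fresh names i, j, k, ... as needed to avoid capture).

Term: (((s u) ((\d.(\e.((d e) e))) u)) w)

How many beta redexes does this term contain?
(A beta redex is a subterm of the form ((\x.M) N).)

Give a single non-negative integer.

Answer: 1

Derivation:
Term: (((s u) ((\d.(\e.((d e) e))) u)) w)
  Redex: ((\d.(\e.((d e) e))) u)
Total redexes: 1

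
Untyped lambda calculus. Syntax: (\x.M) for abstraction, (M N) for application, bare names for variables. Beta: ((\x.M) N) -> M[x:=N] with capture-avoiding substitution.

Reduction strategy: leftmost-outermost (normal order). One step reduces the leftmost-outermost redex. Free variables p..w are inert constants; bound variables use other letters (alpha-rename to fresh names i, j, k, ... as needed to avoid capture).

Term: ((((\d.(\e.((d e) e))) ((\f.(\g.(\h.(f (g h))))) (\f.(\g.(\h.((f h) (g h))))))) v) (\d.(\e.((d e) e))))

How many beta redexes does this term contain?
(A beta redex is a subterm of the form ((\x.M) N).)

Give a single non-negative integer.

Answer: 2

Derivation:
Term: ((((\d.(\e.((d e) e))) ((\f.(\g.(\h.(f (g h))))) (\f.(\g.(\h.((f h) (g h))))))) v) (\d.(\e.((d e) e))))
  Redex: ((\d.(\e.((d e) e))) ((\f.(\g.(\h.(f (g h))))) (\f.(\g.(\h.((f h) (g h)))))))
  Redex: ((\f.(\g.(\h.(f (g h))))) (\f.(\g.(\h.((f h) (g h))))))
Total redexes: 2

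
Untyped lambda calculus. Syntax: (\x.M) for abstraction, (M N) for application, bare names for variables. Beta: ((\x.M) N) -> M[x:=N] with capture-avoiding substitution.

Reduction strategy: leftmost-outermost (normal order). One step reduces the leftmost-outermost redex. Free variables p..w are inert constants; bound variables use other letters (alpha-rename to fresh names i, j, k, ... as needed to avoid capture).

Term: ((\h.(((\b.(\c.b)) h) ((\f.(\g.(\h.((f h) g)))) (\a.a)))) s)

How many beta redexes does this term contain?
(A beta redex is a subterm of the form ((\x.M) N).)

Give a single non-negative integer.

Answer: 3

Derivation:
Term: ((\h.(((\b.(\c.b)) h) ((\f.(\g.(\h.((f h) g)))) (\a.a)))) s)
  Redex: ((\h.(((\b.(\c.b)) h) ((\f.(\g.(\h.((f h) g)))) (\a.a)))) s)
  Redex: ((\b.(\c.b)) h)
  Redex: ((\f.(\g.(\h.((f h) g)))) (\a.a))
Total redexes: 3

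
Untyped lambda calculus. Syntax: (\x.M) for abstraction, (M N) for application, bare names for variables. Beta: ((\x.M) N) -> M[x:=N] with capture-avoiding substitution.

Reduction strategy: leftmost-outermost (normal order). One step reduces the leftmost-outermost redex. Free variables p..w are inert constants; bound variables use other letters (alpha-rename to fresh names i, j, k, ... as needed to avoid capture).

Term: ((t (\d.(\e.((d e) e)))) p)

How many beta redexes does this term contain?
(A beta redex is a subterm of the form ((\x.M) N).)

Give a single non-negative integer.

Term: ((t (\d.(\e.((d e) e)))) p)
  (no redexes)
Total redexes: 0

Answer: 0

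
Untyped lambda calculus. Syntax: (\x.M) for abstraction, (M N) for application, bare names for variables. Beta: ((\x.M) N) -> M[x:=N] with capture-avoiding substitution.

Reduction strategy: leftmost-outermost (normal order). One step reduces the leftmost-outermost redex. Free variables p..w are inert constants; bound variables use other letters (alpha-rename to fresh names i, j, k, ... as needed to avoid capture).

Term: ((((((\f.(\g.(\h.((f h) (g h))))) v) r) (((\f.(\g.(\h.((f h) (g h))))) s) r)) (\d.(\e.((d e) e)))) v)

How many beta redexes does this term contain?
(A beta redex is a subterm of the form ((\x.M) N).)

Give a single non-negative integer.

Term: ((((((\f.(\g.(\h.((f h) (g h))))) v) r) (((\f.(\g.(\h.((f h) (g h))))) s) r)) (\d.(\e.((d e) e)))) v)
  Redex: ((\f.(\g.(\h.((f h) (g h))))) v)
  Redex: ((\f.(\g.(\h.((f h) (g h))))) s)
Total redexes: 2

Answer: 2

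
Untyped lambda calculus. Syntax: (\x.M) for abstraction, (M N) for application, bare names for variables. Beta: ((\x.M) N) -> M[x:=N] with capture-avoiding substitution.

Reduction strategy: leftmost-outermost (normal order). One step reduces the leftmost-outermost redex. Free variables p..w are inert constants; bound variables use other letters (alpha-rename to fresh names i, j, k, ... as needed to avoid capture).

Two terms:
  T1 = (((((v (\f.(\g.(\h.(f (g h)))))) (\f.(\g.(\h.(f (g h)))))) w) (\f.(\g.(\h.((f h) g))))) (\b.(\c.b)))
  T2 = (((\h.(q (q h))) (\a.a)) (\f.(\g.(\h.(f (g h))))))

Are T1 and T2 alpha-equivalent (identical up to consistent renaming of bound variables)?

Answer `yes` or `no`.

Answer: no

Derivation:
Term 1: (((((v (\f.(\g.(\h.(f (g h)))))) (\f.(\g.(\h.(f (g h)))))) w) (\f.(\g.(\h.((f h) g))))) (\b.(\c.b)))
Term 2: (((\h.(q (q h))) (\a.a)) (\f.(\g.(\h.(f (g h))))))
Alpha-equivalence: compare structure up to binder renaming.
Result: False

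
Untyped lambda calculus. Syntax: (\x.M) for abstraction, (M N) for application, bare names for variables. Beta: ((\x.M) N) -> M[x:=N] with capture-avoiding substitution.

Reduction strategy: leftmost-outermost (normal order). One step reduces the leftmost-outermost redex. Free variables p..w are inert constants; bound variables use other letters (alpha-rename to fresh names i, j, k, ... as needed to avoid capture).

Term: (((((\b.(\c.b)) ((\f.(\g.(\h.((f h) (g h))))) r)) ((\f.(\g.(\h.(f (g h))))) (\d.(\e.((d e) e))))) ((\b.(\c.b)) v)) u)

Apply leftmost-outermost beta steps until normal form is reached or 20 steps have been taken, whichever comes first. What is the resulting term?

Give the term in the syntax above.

Step 0: (((((\b.(\c.b)) ((\f.(\g.(\h.((f h) (g h))))) r)) ((\f.(\g.(\h.(f (g h))))) (\d.(\e.((d e) e))))) ((\b.(\c.b)) v)) u)
Step 1: ((((\c.((\f.(\g.(\h.((f h) (g h))))) r)) ((\f.(\g.(\h.(f (g h))))) (\d.(\e.((d e) e))))) ((\b.(\c.b)) v)) u)
Step 2: ((((\f.(\g.(\h.((f h) (g h))))) r) ((\b.(\c.b)) v)) u)
Step 3: (((\g.(\h.((r h) (g h)))) ((\b.(\c.b)) v)) u)
Step 4: ((\h.((r h) (((\b.(\c.b)) v) h))) u)
Step 5: ((r u) (((\b.(\c.b)) v) u))
Step 6: ((r u) ((\c.v) u))
Step 7: ((r u) v)

Answer: ((r u) v)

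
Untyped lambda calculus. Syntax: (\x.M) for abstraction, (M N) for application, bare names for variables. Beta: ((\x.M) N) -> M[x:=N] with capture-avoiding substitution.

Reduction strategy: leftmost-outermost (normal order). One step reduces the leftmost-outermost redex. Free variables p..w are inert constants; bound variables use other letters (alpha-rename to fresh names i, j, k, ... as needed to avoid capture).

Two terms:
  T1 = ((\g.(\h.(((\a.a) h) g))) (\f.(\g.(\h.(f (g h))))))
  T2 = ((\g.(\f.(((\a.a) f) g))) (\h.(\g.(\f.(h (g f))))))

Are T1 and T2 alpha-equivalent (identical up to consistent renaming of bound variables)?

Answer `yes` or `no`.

Term 1: ((\g.(\h.(((\a.a) h) g))) (\f.(\g.(\h.(f (g h))))))
Term 2: ((\g.(\f.(((\a.a) f) g))) (\h.(\g.(\f.(h (g f))))))
Alpha-equivalence: compare structure up to binder renaming.
Result: True

Answer: yes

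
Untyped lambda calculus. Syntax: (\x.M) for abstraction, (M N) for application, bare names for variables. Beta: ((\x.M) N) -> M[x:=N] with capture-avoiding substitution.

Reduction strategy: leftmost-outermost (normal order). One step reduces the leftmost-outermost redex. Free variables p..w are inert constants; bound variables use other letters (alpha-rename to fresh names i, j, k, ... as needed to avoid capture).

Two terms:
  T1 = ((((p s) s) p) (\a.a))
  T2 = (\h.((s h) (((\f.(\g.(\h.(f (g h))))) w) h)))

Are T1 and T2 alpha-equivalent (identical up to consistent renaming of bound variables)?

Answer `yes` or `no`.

Answer: no

Derivation:
Term 1: ((((p s) s) p) (\a.a))
Term 2: (\h.((s h) (((\f.(\g.(\h.(f (g h))))) w) h)))
Alpha-equivalence: compare structure up to binder renaming.
Result: False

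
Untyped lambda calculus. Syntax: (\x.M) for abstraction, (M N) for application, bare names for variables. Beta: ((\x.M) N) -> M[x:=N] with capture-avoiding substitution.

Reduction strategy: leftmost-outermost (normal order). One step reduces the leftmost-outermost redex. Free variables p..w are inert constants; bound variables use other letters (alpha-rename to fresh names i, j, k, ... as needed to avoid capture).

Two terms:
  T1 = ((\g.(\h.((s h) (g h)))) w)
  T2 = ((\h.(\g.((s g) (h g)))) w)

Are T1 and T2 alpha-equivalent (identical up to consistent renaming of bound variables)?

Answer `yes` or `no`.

Answer: yes

Derivation:
Term 1: ((\g.(\h.((s h) (g h)))) w)
Term 2: ((\h.(\g.((s g) (h g)))) w)
Alpha-equivalence: compare structure up to binder renaming.
Result: True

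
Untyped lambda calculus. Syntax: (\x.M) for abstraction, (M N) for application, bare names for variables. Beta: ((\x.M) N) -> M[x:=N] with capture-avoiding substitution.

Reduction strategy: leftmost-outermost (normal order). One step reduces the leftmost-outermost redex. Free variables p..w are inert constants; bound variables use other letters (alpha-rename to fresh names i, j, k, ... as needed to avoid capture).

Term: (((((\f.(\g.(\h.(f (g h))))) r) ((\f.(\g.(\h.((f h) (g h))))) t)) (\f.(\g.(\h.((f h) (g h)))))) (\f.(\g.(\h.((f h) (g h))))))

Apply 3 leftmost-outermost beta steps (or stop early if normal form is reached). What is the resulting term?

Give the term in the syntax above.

Answer: ((r (((\f.(\g.(\h.((f h) (g h))))) t) (\f.(\g.(\h.((f h) (g h))))))) (\f.(\g.(\h.((f h) (g h))))))

Derivation:
Step 0: (((((\f.(\g.(\h.(f (g h))))) r) ((\f.(\g.(\h.((f h) (g h))))) t)) (\f.(\g.(\h.((f h) (g h)))))) (\f.(\g.(\h.((f h) (g h))))))
Step 1: ((((\g.(\h.(r (g h)))) ((\f.(\g.(\h.((f h) (g h))))) t)) (\f.(\g.(\h.((f h) (g h)))))) (\f.(\g.(\h.((f h) (g h))))))
Step 2: (((\h.(r (((\f.(\g.(\h.((f h) (g h))))) t) h))) (\f.(\g.(\h.((f h) (g h)))))) (\f.(\g.(\h.((f h) (g h))))))
Step 3: ((r (((\f.(\g.(\h.((f h) (g h))))) t) (\f.(\g.(\h.((f h) (g h))))))) (\f.(\g.(\h.((f h) (g h))))))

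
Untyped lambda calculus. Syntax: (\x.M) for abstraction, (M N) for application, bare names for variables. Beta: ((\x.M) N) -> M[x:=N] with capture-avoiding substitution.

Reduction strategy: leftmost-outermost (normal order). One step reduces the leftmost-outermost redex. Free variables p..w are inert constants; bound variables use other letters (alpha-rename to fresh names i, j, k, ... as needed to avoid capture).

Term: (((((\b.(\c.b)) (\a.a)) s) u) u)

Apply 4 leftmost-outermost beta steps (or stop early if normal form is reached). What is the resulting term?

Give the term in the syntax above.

Step 0: (((((\b.(\c.b)) (\a.a)) s) u) u)
Step 1: ((((\c.(\a.a)) s) u) u)
Step 2: (((\a.a) u) u)
Step 3: (u u)
Step 4: (normal form reached)

Answer: (u u)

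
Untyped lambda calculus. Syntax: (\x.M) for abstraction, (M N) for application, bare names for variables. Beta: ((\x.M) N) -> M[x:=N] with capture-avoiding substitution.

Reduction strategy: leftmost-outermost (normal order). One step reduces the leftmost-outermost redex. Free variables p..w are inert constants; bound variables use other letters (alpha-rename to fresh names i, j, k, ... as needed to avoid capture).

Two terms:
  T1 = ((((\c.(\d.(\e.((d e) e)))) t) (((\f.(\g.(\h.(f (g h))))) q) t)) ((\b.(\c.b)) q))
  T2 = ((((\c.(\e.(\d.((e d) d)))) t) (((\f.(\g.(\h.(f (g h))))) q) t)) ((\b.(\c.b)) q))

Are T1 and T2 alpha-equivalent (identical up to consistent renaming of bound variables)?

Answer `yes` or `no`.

Answer: yes

Derivation:
Term 1: ((((\c.(\d.(\e.((d e) e)))) t) (((\f.(\g.(\h.(f (g h))))) q) t)) ((\b.(\c.b)) q))
Term 2: ((((\c.(\e.(\d.((e d) d)))) t) (((\f.(\g.(\h.(f (g h))))) q) t)) ((\b.(\c.b)) q))
Alpha-equivalence: compare structure up to binder renaming.
Result: True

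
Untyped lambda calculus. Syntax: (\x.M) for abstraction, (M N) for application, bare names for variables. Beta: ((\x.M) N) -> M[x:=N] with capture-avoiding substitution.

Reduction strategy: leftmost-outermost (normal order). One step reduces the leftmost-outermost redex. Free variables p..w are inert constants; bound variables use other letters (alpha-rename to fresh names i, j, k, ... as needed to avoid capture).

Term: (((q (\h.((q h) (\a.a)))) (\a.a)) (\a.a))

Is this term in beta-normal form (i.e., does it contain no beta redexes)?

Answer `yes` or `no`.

Answer: yes

Derivation:
Term: (((q (\h.((q h) (\a.a)))) (\a.a)) (\a.a))
No beta redexes found.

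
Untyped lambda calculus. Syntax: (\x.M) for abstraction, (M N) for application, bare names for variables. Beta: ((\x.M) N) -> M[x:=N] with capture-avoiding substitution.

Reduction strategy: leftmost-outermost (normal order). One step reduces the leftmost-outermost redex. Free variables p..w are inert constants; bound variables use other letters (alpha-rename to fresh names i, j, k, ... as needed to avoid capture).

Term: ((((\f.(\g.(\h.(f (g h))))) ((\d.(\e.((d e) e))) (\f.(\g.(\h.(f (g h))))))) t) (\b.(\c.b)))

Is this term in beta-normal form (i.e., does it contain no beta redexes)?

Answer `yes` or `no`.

Answer: no

Derivation:
Term: ((((\f.(\g.(\h.(f (g h))))) ((\d.(\e.((d e) e))) (\f.(\g.(\h.(f (g h))))))) t) (\b.(\c.b)))
Found 2 beta redex(es).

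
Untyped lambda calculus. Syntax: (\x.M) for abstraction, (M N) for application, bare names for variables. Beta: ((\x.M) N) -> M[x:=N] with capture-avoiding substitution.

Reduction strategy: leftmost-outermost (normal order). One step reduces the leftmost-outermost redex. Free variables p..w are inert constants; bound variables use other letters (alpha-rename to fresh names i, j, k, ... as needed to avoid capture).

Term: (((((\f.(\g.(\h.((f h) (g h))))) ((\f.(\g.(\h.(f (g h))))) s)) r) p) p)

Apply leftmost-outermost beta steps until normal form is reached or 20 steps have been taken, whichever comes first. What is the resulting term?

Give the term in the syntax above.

Step 0: (((((\f.(\g.(\h.((f h) (g h))))) ((\f.(\g.(\h.(f (g h))))) s)) r) p) p)
Step 1: ((((\g.(\h.((((\f.(\g.(\h.(f (g h))))) s) h) (g h)))) r) p) p)
Step 2: (((\h.((((\f.(\g.(\h.(f (g h))))) s) h) (r h))) p) p)
Step 3: (((((\f.(\g.(\h.(f (g h))))) s) p) (r p)) p)
Step 4: ((((\g.(\h.(s (g h)))) p) (r p)) p)
Step 5: (((\h.(s (p h))) (r p)) p)
Step 6: ((s (p (r p))) p)

Answer: ((s (p (r p))) p)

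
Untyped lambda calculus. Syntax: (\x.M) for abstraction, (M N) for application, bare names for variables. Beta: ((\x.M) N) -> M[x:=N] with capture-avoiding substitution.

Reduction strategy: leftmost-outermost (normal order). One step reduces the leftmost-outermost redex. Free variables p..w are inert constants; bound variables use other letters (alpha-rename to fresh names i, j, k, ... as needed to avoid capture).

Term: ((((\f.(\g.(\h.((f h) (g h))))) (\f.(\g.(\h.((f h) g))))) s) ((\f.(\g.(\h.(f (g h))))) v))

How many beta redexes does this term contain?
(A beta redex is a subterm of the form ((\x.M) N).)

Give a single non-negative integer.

Answer: 2

Derivation:
Term: ((((\f.(\g.(\h.((f h) (g h))))) (\f.(\g.(\h.((f h) g))))) s) ((\f.(\g.(\h.(f (g h))))) v))
  Redex: ((\f.(\g.(\h.((f h) (g h))))) (\f.(\g.(\h.((f h) g)))))
  Redex: ((\f.(\g.(\h.(f (g h))))) v)
Total redexes: 2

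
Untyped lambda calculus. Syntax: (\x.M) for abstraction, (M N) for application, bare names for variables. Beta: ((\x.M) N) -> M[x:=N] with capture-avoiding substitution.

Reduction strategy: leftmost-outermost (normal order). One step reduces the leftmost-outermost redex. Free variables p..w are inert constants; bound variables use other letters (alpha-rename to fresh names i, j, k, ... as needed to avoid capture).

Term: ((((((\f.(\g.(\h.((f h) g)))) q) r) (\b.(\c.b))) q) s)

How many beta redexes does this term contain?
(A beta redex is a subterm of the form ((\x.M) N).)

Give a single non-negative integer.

Term: ((((((\f.(\g.(\h.((f h) g)))) q) r) (\b.(\c.b))) q) s)
  Redex: ((\f.(\g.(\h.((f h) g)))) q)
Total redexes: 1

Answer: 1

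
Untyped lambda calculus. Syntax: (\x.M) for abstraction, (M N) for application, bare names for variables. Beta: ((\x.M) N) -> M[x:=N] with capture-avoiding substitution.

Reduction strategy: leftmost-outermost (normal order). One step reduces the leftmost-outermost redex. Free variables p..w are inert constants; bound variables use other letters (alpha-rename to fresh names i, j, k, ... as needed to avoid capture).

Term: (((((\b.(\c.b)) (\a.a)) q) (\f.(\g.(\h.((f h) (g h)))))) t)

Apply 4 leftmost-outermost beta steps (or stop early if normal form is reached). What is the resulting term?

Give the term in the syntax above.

Step 0: (((((\b.(\c.b)) (\a.a)) q) (\f.(\g.(\h.((f h) (g h)))))) t)
Step 1: ((((\c.(\a.a)) q) (\f.(\g.(\h.((f h) (g h)))))) t)
Step 2: (((\a.a) (\f.(\g.(\h.((f h) (g h)))))) t)
Step 3: ((\f.(\g.(\h.((f h) (g h))))) t)
Step 4: (\g.(\h.((t h) (g h))))

Answer: (\g.(\h.((t h) (g h))))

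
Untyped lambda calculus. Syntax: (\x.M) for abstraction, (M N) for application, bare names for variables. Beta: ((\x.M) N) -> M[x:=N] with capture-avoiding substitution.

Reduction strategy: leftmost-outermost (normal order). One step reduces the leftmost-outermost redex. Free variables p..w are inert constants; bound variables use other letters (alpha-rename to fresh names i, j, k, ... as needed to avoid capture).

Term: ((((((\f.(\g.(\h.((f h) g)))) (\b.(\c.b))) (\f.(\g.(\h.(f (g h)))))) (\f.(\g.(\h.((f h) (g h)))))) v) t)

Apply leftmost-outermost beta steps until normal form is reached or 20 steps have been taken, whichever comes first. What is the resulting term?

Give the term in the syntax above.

Answer: (\h.((v h) (t h)))

Derivation:
Step 0: ((((((\f.(\g.(\h.((f h) g)))) (\b.(\c.b))) (\f.(\g.(\h.(f (g h)))))) (\f.(\g.(\h.((f h) (g h)))))) v) t)
Step 1: (((((\g.(\h.(((\b.(\c.b)) h) g))) (\f.(\g.(\h.(f (g h)))))) (\f.(\g.(\h.((f h) (g h)))))) v) t)
Step 2: ((((\h.(((\b.(\c.b)) h) (\f.(\g.(\h.(f (g h))))))) (\f.(\g.(\h.((f h) (g h)))))) v) t)
Step 3: (((((\b.(\c.b)) (\f.(\g.(\h.((f h) (g h)))))) (\f.(\g.(\h.(f (g h)))))) v) t)
Step 4: ((((\c.(\f.(\g.(\h.((f h) (g h)))))) (\f.(\g.(\h.(f (g h)))))) v) t)
Step 5: (((\f.(\g.(\h.((f h) (g h))))) v) t)
Step 6: ((\g.(\h.((v h) (g h)))) t)
Step 7: (\h.((v h) (t h)))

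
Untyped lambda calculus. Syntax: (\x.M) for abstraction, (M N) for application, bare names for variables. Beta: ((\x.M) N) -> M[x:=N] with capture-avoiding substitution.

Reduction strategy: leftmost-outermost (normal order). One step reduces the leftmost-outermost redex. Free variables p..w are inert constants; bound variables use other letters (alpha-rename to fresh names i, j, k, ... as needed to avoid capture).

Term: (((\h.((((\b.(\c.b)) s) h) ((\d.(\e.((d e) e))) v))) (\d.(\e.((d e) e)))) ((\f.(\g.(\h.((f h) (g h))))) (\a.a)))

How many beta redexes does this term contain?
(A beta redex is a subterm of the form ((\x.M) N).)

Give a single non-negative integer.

Answer: 4

Derivation:
Term: (((\h.((((\b.(\c.b)) s) h) ((\d.(\e.((d e) e))) v))) (\d.(\e.((d e) e)))) ((\f.(\g.(\h.((f h) (g h))))) (\a.a)))
  Redex: ((\h.((((\b.(\c.b)) s) h) ((\d.(\e.((d e) e))) v))) (\d.(\e.((d e) e))))
  Redex: ((\b.(\c.b)) s)
  Redex: ((\d.(\e.((d e) e))) v)
  Redex: ((\f.(\g.(\h.((f h) (g h))))) (\a.a))
Total redexes: 4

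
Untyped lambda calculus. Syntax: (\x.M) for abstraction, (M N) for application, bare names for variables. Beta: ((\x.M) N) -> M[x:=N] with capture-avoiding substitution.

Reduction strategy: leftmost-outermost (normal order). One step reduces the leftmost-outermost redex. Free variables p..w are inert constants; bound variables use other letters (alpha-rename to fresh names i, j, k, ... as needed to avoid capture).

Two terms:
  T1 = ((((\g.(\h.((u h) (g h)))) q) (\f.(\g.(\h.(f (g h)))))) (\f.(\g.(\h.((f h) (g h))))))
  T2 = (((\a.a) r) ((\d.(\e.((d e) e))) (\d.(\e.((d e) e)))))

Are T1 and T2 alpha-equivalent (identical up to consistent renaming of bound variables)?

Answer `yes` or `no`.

Answer: no

Derivation:
Term 1: ((((\g.(\h.((u h) (g h)))) q) (\f.(\g.(\h.(f (g h)))))) (\f.(\g.(\h.((f h) (g h))))))
Term 2: (((\a.a) r) ((\d.(\e.((d e) e))) (\d.(\e.((d e) e)))))
Alpha-equivalence: compare structure up to binder renaming.
Result: False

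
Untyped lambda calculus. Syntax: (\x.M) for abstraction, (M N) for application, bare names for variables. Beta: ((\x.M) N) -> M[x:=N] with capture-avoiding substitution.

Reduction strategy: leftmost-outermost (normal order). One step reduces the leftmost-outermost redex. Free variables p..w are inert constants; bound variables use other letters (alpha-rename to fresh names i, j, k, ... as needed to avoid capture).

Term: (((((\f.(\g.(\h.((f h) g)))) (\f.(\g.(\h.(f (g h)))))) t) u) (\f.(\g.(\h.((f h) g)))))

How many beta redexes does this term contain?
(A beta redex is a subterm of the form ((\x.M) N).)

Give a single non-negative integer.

Term: (((((\f.(\g.(\h.((f h) g)))) (\f.(\g.(\h.(f (g h)))))) t) u) (\f.(\g.(\h.((f h) g)))))
  Redex: ((\f.(\g.(\h.((f h) g)))) (\f.(\g.(\h.(f (g h))))))
Total redexes: 1

Answer: 1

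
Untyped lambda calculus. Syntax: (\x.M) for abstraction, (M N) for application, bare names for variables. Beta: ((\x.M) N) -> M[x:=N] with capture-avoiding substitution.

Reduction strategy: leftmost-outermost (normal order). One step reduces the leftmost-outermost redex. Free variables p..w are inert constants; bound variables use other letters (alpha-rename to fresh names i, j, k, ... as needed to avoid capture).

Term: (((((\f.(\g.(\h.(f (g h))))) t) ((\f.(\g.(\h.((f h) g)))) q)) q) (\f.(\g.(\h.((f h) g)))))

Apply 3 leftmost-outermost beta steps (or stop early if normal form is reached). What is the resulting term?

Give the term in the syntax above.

Step 0: (((((\f.(\g.(\h.(f (g h))))) t) ((\f.(\g.(\h.((f h) g)))) q)) q) (\f.(\g.(\h.((f h) g)))))
Step 1: ((((\g.(\h.(t (g h)))) ((\f.(\g.(\h.((f h) g)))) q)) q) (\f.(\g.(\h.((f h) g)))))
Step 2: (((\h.(t (((\f.(\g.(\h.((f h) g)))) q) h))) q) (\f.(\g.(\h.((f h) g)))))
Step 3: ((t (((\f.(\g.(\h.((f h) g)))) q) q)) (\f.(\g.(\h.((f h) g)))))

Answer: ((t (((\f.(\g.(\h.((f h) g)))) q) q)) (\f.(\g.(\h.((f h) g)))))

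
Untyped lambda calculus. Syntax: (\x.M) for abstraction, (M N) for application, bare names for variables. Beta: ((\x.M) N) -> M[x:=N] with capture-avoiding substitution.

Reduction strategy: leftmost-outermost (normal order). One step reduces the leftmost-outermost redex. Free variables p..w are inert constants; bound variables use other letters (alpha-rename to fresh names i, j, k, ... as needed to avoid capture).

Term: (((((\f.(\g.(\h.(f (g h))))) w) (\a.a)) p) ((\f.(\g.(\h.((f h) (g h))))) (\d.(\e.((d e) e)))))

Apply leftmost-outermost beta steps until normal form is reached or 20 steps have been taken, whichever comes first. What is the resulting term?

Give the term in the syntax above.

Step 0: (((((\f.(\g.(\h.(f (g h))))) w) (\a.a)) p) ((\f.(\g.(\h.((f h) (g h))))) (\d.(\e.((d e) e)))))
Step 1: ((((\g.(\h.(w (g h)))) (\a.a)) p) ((\f.(\g.(\h.((f h) (g h))))) (\d.(\e.((d e) e)))))
Step 2: (((\h.(w ((\a.a) h))) p) ((\f.(\g.(\h.((f h) (g h))))) (\d.(\e.((d e) e)))))
Step 3: ((w ((\a.a) p)) ((\f.(\g.(\h.((f h) (g h))))) (\d.(\e.((d e) e)))))
Step 4: ((w p) ((\f.(\g.(\h.((f h) (g h))))) (\d.(\e.((d e) e)))))
Step 5: ((w p) (\g.(\h.(((\d.(\e.((d e) e))) h) (g h)))))
Step 6: ((w p) (\g.(\h.((\e.((h e) e)) (g h)))))
Step 7: ((w p) (\g.(\h.((h (g h)) (g h)))))

Answer: ((w p) (\g.(\h.((h (g h)) (g h)))))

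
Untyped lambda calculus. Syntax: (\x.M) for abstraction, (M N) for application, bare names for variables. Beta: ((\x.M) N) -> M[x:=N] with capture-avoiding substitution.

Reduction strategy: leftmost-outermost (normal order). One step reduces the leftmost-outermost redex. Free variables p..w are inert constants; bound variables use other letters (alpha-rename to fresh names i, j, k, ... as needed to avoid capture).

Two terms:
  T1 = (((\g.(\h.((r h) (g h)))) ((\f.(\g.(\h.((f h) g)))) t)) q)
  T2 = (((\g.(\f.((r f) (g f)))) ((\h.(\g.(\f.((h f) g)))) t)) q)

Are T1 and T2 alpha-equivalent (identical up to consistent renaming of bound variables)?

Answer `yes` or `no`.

Answer: yes

Derivation:
Term 1: (((\g.(\h.((r h) (g h)))) ((\f.(\g.(\h.((f h) g)))) t)) q)
Term 2: (((\g.(\f.((r f) (g f)))) ((\h.(\g.(\f.((h f) g)))) t)) q)
Alpha-equivalence: compare structure up to binder renaming.
Result: True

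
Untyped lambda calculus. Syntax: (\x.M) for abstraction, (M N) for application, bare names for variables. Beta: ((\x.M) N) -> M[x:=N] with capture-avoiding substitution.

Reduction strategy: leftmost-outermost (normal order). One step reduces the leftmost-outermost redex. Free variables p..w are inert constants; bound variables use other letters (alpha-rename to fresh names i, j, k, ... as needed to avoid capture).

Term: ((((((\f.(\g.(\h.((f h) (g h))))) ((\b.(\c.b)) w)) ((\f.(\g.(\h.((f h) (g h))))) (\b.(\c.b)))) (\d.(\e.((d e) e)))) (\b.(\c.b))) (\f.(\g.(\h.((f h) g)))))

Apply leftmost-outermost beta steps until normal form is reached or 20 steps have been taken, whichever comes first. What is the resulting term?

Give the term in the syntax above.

Answer: (((w (\h.h)) (\b.(\c.b))) (\f.(\g.(\h.((f h) g)))))

Derivation:
Step 0: ((((((\f.(\g.(\h.((f h) (g h))))) ((\b.(\c.b)) w)) ((\f.(\g.(\h.((f h) (g h))))) (\b.(\c.b)))) (\d.(\e.((d e) e)))) (\b.(\c.b))) (\f.(\g.(\h.((f h) g)))))
Step 1: (((((\g.(\h.((((\b.(\c.b)) w) h) (g h)))) ((\f.(\g.(\h.((f h) (g h))))) (\b.(\c.b)))) (\d.(\e.((d e) e)))) (\b.(\c.b))) (\f.(\g.(\h.((f h) g)))))
Step 2: ((((\h.((((\b.(\c.b)) w) h) (((\f.(\g.(\h.((f h) (g h))))) (\b.(\c.b))) h))) (\d.(\e.((d e) e)))) (\b.(\c.b))) (\f.(\g.(\h.((f h) g)))))
Step 3: ((((((\b.(\c.b)) w) (\d.(\e.((d e) e)))) (((\f.(\g.(\h.((f h) (g h))))) (\b.(\c.b))) (\d.(\e.((d e) e))))) (\b.(\c.b))) (\f.(\g.(\h.((f h) g)))))
Step 4: (((((\c.w) (\d.(\e.((d e) e)))) (((\f.(\g.(\h.((f h) (g h))))) (\b.(\c.b))) (\d.(\e.((d e) e))))) (\b.(\c.b))) (\f.(\g.(\h.((f h) g)))))
Step 5: (((w (((\f.(\g.(\h.((f h) (g h))))) (\b.(\c.b))) (\d.(\e.((d e) e))))) (\b.(\c.b))) (\f.(\g.(\h.((f h) g)))))
Step 6: (((w ((\g.(\h.(((\b.(\c.b)) h) (g h)))) (\d.(\e.((d e) e))))) (\b.(\c.b))) (\f.(\g.(\h.((f h) g)))))
Step 7: (((w (\h.(((\b.(\c.b)) h) ((\d.(\e.((d e) e))) h)))) (\b.(\c.b))) (\f.(\g.(\h.((f h) g)))))
Step 8: (((w (\h.((\c.h) ((\d.(\e.((d e) e))) h)))) (\b.(\c.b))) (\f.(\g.(\h.((f h) g)))))
Step 9: (((w (\h.h)) (\b.(\c.b))) (\f.(\g.(\h.((f h) g)))))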